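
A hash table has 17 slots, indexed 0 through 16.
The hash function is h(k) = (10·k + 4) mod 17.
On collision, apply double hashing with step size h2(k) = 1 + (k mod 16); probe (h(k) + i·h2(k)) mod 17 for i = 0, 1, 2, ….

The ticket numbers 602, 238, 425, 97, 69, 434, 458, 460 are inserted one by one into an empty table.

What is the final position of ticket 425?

602: h=6 => slot 6
238: h=4 => slot 4
425: h=4, h2=10, probe 4,14 => slot 14
97: h=5 => slot 5
69: h=14, h2=6, probe 14,3 => slot 3
434: h=9 => slot 9
458: h=11 => slot 11
460: h=14, h2=13, probe 14,10 => slot 10
Table: [_, _, _, 69, 238, 97, 602, _, _, 434, 460, 458, _, _, 425, _, _]

14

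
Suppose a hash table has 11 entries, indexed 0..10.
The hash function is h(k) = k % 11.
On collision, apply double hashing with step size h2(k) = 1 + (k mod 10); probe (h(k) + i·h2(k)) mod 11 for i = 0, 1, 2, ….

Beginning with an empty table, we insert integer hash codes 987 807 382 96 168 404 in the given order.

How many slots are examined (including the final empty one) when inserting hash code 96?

4

987 hashes to 8; slot 8 is free → place at 8.
807 hashes to 4; slot 4 is free → place at 4.
382 hashes to 8, h2=3; 8 taken → place at 0.
96 hashes to 8, h2=7; 8,4,0 taken → place at 7.
168 hashes to 3; slot 3 is free → place at 3.
404 hashes to 8, h2=5; 8 taken → place at 2.
Table: [382, —, 404, 168, 807, —, —, 96, 987, —, —]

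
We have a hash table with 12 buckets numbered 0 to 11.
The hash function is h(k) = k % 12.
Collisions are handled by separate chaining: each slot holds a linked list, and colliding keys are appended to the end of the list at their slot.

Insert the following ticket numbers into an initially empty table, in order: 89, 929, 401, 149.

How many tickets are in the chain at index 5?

Insert 89: h=5, bucket 5 empty -> new chain.
Insert 929: h=5, bucket 5 nonempty -> append to chain.
Insert 401: h=5, bucket 5 nonempty -> append to chain.
Insert 149: h=5, bucket 5 nonempty -> append to chain.
Final buckets:
0: —
1: —
2: —
3: —
4: —
5: 89 -> 929 -> 401 -> 149
6: —
7: —
8: —
9: —
10: —
11: —

4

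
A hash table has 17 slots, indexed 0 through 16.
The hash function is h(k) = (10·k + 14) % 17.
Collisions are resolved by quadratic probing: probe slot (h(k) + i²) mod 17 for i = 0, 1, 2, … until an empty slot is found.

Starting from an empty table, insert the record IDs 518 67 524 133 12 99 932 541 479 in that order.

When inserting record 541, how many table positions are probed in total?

518: h=9 => slot 9
67: h=4 => slot 4
524: h=1 => slot 1
133: h=1, probe 1,2 => slot 2
12: h=15 => slot 15
99: h=1, probe 1,2,5 => slot 5
932: h=1, probe 1,2,5,10 => slot 10
541: h=1, probe 1,2,5,10,0 => slot 0
479: h=10, probe 10,11 => slot 11
Table: [541, 524, 133, ., 67, 99, ., ., ., 518, 932, 479, ., ., ., 12, .]

5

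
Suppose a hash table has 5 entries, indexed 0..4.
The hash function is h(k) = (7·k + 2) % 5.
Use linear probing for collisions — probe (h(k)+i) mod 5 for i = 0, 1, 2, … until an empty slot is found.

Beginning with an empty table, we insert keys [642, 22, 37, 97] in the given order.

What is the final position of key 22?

2

Insert 642: h=1, slot 1 empty → index 1.
Insert 22: h=1, slot 1 occupied → index 2.
Insert 37: h=1, slots 1,2 occupied → index 3.
Insert 97: h=1, slots 1,2,3 occupied → index 4.
Table: [., 642, 22, 37, 97]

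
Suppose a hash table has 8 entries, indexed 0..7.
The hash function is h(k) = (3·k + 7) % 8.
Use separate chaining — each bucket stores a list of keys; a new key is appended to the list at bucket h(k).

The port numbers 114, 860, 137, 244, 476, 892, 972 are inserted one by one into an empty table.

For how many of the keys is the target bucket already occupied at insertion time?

4

114 → bucket 5
860 → bucket 3
137 → bucket 2
244 → bucket 3 (collision)
476 → bucket 3 (collision)
892 → bucket 3 (collision)
972 → bucket 3 (collision)
Final buckets:
0: .
1: .
2: 137
3: 860 -> 244 -> 476 -> 892 -> 972
4: .
5: 114
6: .
7: .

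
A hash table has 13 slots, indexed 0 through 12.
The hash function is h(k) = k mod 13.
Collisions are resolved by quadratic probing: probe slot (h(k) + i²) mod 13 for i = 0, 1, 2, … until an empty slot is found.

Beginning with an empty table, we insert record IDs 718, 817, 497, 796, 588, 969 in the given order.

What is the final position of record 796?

7

718 hashes to 3; slot 3 is free -> place at 3.
817 hashes to 11; slot 11 is free -> place at 11.
497 hashes to 3; 3 taken -> place at 4.
796 hashes to 3; 3,4 taken -> place at 7.
588 hashes to 3; 3,4,7 taken -> place at 12.
969 hashes to 7; 7 taken -> place at 8.
Table: [∅, ∅, ∅, 718, 497, ∅, ∅, 796, 969, ∅, ∅, 817, 588]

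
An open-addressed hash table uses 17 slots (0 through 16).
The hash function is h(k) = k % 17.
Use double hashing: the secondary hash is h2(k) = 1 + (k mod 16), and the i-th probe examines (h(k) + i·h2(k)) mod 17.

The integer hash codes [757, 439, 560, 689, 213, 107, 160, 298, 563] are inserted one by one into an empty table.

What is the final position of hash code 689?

Insert 757: h=9, slot 9 empty -> index 9.
Insert 439: h=14, slot 14 empty -> index 14.
Insert 560: h=16, slot 16 empty -> index 16.
Insert 689: h=9, h2=2, slot 9 occupied -> index 11.
Insert 213: h=9, h2=6, slot 9 occupied -> index 15.
Insert 107: h=5, slot 5 empty -> index 5.
Insert 160: h=7, slot 7 empty -> index 7.
Insert 298: h=9, h2=11, slot 9 occupied -> index 3.
Insert 563: h=2, slot 2 empty -> index 2.
Table: [—, —, 563, 298, —, 107, —, 160, —, 757, —, 689, —, —, 439, 213, 560]

11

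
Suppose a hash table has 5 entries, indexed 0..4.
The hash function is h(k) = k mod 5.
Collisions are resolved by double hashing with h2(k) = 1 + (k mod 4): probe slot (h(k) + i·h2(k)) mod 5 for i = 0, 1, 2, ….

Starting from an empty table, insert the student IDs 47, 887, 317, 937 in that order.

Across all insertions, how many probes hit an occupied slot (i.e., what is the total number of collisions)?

5

47: h=2 → slot 2
887: h=2, h2=4, probe 2,1 → slot 1
317: h=2, h2=2, probe 2,4 → slot 4
937: h=2, h2=2, probe 2,4,1,3 → slot 3
Table: [—, 887, 47, 937, 317]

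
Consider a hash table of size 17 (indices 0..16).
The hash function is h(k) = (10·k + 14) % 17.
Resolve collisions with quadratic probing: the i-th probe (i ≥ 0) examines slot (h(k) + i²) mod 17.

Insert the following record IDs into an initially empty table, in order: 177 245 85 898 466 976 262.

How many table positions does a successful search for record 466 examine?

Insert 177: h=16, slot 16 empty => index 16.
Insert 245: h=16, slot 16 occupied => index 0.
Insert 85: h=14, slot 14 empty => index 14.
Insert 898: h=1, slot 1 empty => index 1.
Insert 466: h=16, slots 16,0 occupied => index 3.
Insert 976: h=16, slots 16,0,3 occupied => index 8.
Insert 262: h=16, slots 16,0,3,8 occupied => index 15.
Table: [245, 898, —, 466, —, —, —, —, 976, —, —, —, —, —, 85, 262, 177]
Lookup 466: h=16, probe 16,0,3 → found at 3.

3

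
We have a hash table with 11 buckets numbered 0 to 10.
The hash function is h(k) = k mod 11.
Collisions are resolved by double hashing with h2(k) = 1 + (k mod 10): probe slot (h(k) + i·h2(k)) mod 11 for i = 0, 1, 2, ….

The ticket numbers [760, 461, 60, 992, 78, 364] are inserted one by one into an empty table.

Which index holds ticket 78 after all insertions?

Insert 760: h=1, slot 1 empty -> index 1.
Insert 461: h=10, slot 10 empty -> index 10.
Insert 60: h=5, slot 5 empty -> index 5.
Insert 992: h=2, slot 2 empty -> index 2.
Insert 78: h=1, h2=9, slots 1,10 occupied -> index 8.
Insert 364: h=1, h2=5, slot 1 occupied -> index 6.
Table: [-, 760, 992, -, -, 60, 364, -, 78, -, 461]

8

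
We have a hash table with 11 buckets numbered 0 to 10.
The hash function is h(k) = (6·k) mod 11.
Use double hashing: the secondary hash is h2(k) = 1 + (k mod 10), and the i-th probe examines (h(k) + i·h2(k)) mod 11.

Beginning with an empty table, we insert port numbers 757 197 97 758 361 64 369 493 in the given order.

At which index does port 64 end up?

4

757: h=10 -> slot 10
197: h=5 -> slot 5
97: h=10, h2=8, probe 10,7 -> slot 7
758: h=5, h2=9, probe 5,3 -> slot 3
361: h=10, h2=2, probe 10,1 -> slot 1
64: h=10, h2=5, probe 10,4 -> slot 4
369: h=3, h2=10, probe 3,2 -> slot 2
493: h=10, h2=4, probe 10,3,7,0 -> slot 0
Table: [493, 361, 369, 758, 64, 197, ., 97, ., ., 757]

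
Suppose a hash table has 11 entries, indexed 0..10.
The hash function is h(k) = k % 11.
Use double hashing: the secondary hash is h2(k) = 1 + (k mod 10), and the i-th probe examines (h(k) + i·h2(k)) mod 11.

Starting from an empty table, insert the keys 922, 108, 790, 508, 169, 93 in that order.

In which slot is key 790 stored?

10

Insert 922: h=9, slot 9 empty -> index 9.
Insert 108: h=9, h2=9, slot 9 occupied -> index 7.
Insert 790: h=9, h2=1, slot 9 occupied -> index 10.
Insert 508: h=2, slot 2 empty -> index 2.
Insert 169: h=4, slot 4 empty -> index 4.
Insert 93: h=5, slot 5 empty -> index 5.
Table: [_, _, 508, _, 169, 93, _, 108, _, 922, 790]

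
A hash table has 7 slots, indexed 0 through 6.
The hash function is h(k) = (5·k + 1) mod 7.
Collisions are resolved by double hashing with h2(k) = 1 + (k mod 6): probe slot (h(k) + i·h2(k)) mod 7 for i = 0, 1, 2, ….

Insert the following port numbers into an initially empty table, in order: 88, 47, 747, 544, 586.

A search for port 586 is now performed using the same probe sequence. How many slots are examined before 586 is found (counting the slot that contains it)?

88 hashes to 0; slot 0 is free => place at 0.
47 hashes to 5; slot 5 is free => place at 5.
747 hashes to 5, h2=4; 5 taken => place at 2.
544 hashes to 5, h2=5; 5 taken => place at 3.
586 hashes to 5, h2=5; 5,3 taken => place at 1.
Table: [88, 586, 747, 544, ., 47, .]
Lookup 586: h=5, h2=5, probe 5,3,1 → found at 1.

3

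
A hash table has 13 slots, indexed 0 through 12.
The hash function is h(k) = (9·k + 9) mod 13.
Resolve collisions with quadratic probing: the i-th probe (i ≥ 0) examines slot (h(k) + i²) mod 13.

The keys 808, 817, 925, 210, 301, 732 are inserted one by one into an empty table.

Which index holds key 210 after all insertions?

808 hashes to 1; slot 1 is free -> place at 1.
817 hashes to 4; slot 4 is free -> place at 4.
925 hashes to 1; 1 taken -> place at 2.
210 hashes to 1; 1,2 taken -> place at 5.
301 hashes to 1; 1,2,5 taken -> place at 10.
732 hashes to 6; slot 6 is free -> place at 6.
Table: [—, 808, 925, —, 817, 210, 732, —, —, —, 301, —, —]

5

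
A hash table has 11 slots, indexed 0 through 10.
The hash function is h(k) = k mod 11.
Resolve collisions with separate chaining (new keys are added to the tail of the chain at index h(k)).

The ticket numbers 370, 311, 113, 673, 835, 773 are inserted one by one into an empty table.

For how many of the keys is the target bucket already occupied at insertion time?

2

370 → bucket 7
311 → bucket 3
113 → bucket 3 (collision)
673 → bucket 2
835 → bucket 10
773 → bucket 3 (collision)
Final buckets:
0: ∅
1: ∅
2: 673
3: 311 -> 113 -> 773
4: ∅
5: ∅
6: ∅
7: 370
8: ∅
9: ∅
10: 835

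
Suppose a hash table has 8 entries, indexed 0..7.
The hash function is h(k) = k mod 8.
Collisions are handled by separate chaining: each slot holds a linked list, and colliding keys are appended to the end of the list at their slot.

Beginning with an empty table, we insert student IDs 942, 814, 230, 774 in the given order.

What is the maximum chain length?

Insert 942: h=6, bucket 6 empty -> new chain.
Insert 814: h=6, bucket 6 nonempty -> append to chain.
Insert 230: h=6, bucket 6 nonempty -> append to chain.
Insert 774: h=6, bucket 6 nonempty -> append to chain.
Final buckets:
0: ∅
1: ∅
2: ∅
3: ∅
4: ∅
5: ∅
6: 942 -> 814 -> 230 -> 774
7: ∅

4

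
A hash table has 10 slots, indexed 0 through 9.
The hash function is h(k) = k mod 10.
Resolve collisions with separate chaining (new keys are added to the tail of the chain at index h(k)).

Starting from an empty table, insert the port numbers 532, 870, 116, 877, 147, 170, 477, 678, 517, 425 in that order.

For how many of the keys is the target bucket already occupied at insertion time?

Insert 532: h=2, bucket 2 empty -> new chain.
Insert 870: h=0, bucket 0 empty -> new chain.
Insert 116: h=6, bucket 6 empty -> new chain.
Insert 877: h=7, bucket 7 empty -> new chain.
Insert 147: h=7, bucket 7 nonempty -> append to chain.
Insert 170: h=0, bucket 0 nonempty -> append to chain.
Insert 477: h=7, bucket 7 nonempty -> append to chain.
Insert 678: h=8, bucket 8 empty -> new chain.
Insert 517: h=7, bucket 7 nonempty -> append to chain.
Insert 425: h=5, bucket 5 empty -> new chain.
Final buckets:
0: 870 -> 170
1: .
2: 532
3: .
4: .
5: 425
6: 116
7: 877 -> 147 -> 477 -> 517
8: 678
9: .

4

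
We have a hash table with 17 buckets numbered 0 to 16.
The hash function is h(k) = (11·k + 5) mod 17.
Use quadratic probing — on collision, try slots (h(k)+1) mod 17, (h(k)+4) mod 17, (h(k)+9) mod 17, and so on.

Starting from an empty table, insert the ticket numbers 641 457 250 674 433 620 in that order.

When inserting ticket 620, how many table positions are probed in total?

2

Insert 641: h=1, slot 1 empty -> index 1.
Insert 457: h=0, slot 0 empty -> index 0.
Insert 250: h=1, slot 1 occupied -> index 2.
Insert 674: h=7, slot 7 empty -> index 7.
Insert 433: h=8, slot 8 empty -> index 8.
Insert 620: h=8, slot 8 occupied -> index 9.
Table: [457, 641, 250, ., ., ., ., 674, 433, 620, ., ., ., ., ., ., .]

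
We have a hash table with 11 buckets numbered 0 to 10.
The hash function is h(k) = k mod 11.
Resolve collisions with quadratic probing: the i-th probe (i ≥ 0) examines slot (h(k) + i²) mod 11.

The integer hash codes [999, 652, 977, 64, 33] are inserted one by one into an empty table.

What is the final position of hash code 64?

2

999: h=9 => slot 9
652: h=3 => slot 3
977: h=9, probe 9,10 => slot 10
64: h=9, probe 9,10,2 => slot 2
33: h=0 => slot 0
Table: [33, —, 64, 652, —, —, —, —, —, 999, 977]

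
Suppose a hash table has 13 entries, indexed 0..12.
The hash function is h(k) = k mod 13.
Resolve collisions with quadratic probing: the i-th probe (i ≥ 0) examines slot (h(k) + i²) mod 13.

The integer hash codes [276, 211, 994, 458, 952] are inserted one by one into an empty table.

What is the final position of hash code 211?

4

276: h=3 => slot 3
211: h=3, probe 3,4 => slot 4
994: h=6 => slot 6
458: h=3, probe 3,4,7 => slot 7
952: h=3, probe 3,4,7,12 => slot 12
Table: [-, -, -, 276, 211, -, 994, 458, -, -, -, -, 952]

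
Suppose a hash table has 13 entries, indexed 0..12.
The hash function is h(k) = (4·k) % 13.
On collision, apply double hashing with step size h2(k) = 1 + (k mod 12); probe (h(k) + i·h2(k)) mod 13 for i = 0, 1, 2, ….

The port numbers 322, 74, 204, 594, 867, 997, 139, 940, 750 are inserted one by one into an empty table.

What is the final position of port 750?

6

322 hashes to 1; slot 1 is free → place at 1.
74 hashes to 10; slot 10 is free → place at 10.
204 hashes to 10, h2=1; 10 taken → place at 11.
594 hashes to 10, h2=7; 10 taken → place at 4.
867 hashes to 10, h2=4; 10,1 taken → place at 5.
997 hashes to 10, h2=2; 10 taken → place at 12.
139 hashes to 10, h2=8; 10,5 taken → place at 0.
940 hashes to 3; slot 3 is free → place at 3.
750 hashes to 10, h2=7; 10,4,11,5,12 taken → place at 6.
Table: [139, 322, _, 940, 594, 867, 750, _, _, _, 74, 204, 997]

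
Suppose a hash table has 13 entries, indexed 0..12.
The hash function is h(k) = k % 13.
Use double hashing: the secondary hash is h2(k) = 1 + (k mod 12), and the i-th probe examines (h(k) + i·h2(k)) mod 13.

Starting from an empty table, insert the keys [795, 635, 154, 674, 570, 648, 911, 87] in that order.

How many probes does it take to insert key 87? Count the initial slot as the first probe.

3

795 hashes to 2; slot 2 is free -> place at 2.
635 hashes to 11; slot 11 is free -> place at 11.
154 hashes to 11, h2=11; 11 taken -> place at 9.
674 hashes to 11, h2=3; 11 taken -> place at 1.
570 hashes to 11, h2=7; 11 taken -> place at 5.
648 hashes to 11, h2=1; 11 taken -> place at 12.
911 hashes to 1, h2=12; 1 taken -> place at 0.
87 hashes to 9, h2=4; 9,0 taken -> place at 4.
Table: [911, 674, 795, ., 87, 570, ., ., ., 154, ., 635, 648]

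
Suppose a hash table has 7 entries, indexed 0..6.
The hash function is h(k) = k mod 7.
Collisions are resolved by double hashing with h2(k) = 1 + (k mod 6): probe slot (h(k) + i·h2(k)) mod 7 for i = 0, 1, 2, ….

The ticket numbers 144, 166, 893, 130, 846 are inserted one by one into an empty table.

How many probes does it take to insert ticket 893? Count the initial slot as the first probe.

2

144: h=4 => slot 4
166: h=5 => slot 5
893: h=4, h2=6, probe 4,3 => slot 3
130: h=4, h2=5, probe 4,2 => slot 2
846: h=6 => slot 6
Table: [—, —, 130, 893, 144, 166, 846]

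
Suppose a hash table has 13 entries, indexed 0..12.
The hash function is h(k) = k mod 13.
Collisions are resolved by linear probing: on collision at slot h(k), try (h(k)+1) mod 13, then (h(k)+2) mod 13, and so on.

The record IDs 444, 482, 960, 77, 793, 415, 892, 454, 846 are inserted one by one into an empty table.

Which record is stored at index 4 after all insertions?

454

Insert 444: h=2, slot 2 empty → index 2.
Insert 482: h=1, slot 1 empty → index 1.
Insert 960: h=11, slot 11 empty → index 11.
Insert 77: h=12, slot 12 empty → index 12.
Insert 793: h=0, slot 0 empty → index 0.
Insert 415: h=12, slots 12,0,1,2 occupied → index 3.
Insert 892: h=8, slot 8 empty → index 8.
Insert 454: h=12, slots 12,0,1,2,3 occupied → index 4.
Insert 846: h=1, slots 1,2,3,4 occupied → index 5.
Table: [793, 482, 444, 415, 454, 846, _, _, 892, _, _, 960, 77]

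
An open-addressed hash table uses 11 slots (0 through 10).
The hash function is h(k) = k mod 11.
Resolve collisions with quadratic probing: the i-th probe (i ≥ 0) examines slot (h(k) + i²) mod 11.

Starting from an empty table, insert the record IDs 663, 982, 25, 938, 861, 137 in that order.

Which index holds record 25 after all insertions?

7

Insert 663: h=3, slot 3 empty => index 3.
Insert 982: h=3, slot 3 occupied => index 4.
Insert 25: h=3, slots 3,4 occupied => index 7.
Insert 938: h=3, slots 3,4,7 occupied => index 1.
Insert 861: h=3, slots 3,4,7,1 occupied => index 8.
Insert 137: h=5, slot 5 empty => index 5.
Table: [_, 938, _, 663, 982, 137, _, 25, 861, _, _]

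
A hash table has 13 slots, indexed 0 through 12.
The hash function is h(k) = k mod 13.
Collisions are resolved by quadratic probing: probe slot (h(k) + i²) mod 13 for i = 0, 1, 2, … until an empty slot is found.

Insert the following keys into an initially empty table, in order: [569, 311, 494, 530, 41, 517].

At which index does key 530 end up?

11

569: h=10 → slot 10
311: h=12 → slot 12
494: h=0 → slot 0
530: h=10, probe 10,11 → slot 11
41: h=2 → slot 2
517: h=10, probe 10,11,1 → slot 1
Table: [494, 517, 41, ∅, ∅, ∅, ∅, ∅, ∅, ∅, 569, 530, 311]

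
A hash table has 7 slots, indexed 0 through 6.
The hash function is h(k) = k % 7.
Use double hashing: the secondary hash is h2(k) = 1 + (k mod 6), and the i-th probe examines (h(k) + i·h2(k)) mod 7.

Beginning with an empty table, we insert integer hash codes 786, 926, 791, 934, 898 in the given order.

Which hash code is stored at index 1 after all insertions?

786 hashes to 2; slot 2 is free -> place at 2.
926 hashes to 2, h2=3; 2 taken -> place at 5.
791 hashes to 0; slot 0 is free -> place at 0.
934 hashes to 3; slot 3 is free -> place at 3.
898 hashes to 2, h2=5; 2,0,5,3 taken -> place at 1.
Table: [791, 898, 786, 934, ∅, 926, ∅]

898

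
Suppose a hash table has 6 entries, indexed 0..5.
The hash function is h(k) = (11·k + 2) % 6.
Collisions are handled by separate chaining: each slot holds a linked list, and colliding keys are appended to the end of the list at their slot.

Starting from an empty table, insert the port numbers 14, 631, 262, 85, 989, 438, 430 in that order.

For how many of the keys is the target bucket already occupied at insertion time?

14 → bucket 0
631 → bucket 1
262 → bucket 4
85 → bucket 1 (collision)
989 → bucket 3
438 → bucket 2
430 → bucket 4 (collision)
Final buckets:
0: 14
1: 631 -> 85
2: 438
3: 989
4: 262 -> 430
5: _

2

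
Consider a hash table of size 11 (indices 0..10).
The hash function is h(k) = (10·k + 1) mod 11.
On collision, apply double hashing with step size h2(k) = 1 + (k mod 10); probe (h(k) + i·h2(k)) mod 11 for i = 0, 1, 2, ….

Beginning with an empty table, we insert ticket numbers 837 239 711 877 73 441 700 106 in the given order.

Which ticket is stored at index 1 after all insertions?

877

837: h=0 → slot 0
239: h=4 → slot 4
711: h=5 → slot 5
877: h=4, h2=8, probe 4,1 → slot 1
73: h=5, h2=4, probe 5,9 → slot 9
441: h=0, h2=2, probe 0,2 → slot 2
700: h=5, h2=1, probe 5,6 → slot 6
106: h=5, h2=7, probe 5,1,8 → slot 8
Table: [837, 877, 441, -, 239, 711, 700, -, 106, 73, -]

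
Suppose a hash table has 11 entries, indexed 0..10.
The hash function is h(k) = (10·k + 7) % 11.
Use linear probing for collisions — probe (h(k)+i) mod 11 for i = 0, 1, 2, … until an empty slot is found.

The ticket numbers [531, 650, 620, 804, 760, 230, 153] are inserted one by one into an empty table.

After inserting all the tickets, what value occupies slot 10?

153

Insert 531: h=4, slot 4 empty -> index 4.
Insert 650: h=6, slot 6 empty -> index 6.
Insert 620: h=3, slot 3 empty -> index 3.
Insert 804: h=6, slot 6 occupied -> index 7.
Insert 760: h=6, slots 6,7 occupied -> index 8.
Insert 230: h=8, slot 8 occupied -> index 9.
Insert 153: h=8, slots 8,9 occupied -> index 10.
Table: [—, —, —, 620, 531, —, 650, 804, 760, 230, 153]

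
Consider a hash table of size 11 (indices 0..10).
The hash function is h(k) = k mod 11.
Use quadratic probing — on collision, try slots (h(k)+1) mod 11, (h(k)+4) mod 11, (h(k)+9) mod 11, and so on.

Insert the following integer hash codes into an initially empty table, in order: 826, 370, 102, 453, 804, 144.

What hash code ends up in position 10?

144

826: h=1 => slot 1
370: h=7 => slot 7
102: h=3 => slot 3
453: h=2 => slot 2
804: h=1, probe 1,2,5 => slot 5
144: h=1, probe 1,2,5,10 => slot 10
Table: [∅, 826, 453, 102, ∅, 804, ∅, 370, ∅, ∅, 144]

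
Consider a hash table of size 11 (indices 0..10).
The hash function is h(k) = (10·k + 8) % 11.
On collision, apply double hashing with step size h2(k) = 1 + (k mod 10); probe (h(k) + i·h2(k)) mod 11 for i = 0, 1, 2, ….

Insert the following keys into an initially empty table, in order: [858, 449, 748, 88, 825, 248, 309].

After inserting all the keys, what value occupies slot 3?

825

Insert 858: h=8, slot 8 empty => index 8.
Insert 449: h=10, slot 10 empty => index 10.
Insert 748: h=8, h2=9, slot 8 occupied => index 6.
Insert 88: h=8, h2=9, slots 8,6 occupied => index 4.
Insert 825: h=8, h2=6, slot 8 occupied => index 3.
Insert 248: h=2, slot 2 empty => index 2.
Insert 309: h=7, slot 7 empty => index 7.
Table: [-, -, 248, 825, 88, -, 748, 309, 858, -, 449]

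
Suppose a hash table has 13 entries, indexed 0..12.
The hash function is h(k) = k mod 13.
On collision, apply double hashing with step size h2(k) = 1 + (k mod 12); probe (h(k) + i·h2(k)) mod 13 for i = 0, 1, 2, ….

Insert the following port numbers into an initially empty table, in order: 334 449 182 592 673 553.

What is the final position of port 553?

334: h=9 => slot 9
449: h=7 => slot 7
182: h=0 => slot 0
592: h=7, h2=5, probe 7,12 => slot 12
673: h=10 => slot 10
553: h=7, h2=2, probe 7,9,11 => slot 11
Table: [182, ., ., ., ., ., ., 449, ., 334, 673, 553, 592]

11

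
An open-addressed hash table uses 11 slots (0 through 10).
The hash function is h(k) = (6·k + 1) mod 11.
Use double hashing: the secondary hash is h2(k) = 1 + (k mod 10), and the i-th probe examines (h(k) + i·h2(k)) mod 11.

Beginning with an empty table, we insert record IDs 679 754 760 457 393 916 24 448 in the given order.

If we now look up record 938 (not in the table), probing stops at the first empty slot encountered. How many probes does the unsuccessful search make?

Insert 679: h=5, slot 5 empty → index 5.
Insert 754: h=4, slot 4 empty → index 4.
Insert 760: h=7, slot 7 empty → index 7.
Insert 457: h=4, h2=8, slot 4 occupied → index 1.
Insert 393: h=5, h2=4, slot 5 occupied → index 9.
Insert 916: h=8, slot 8 empty → index 8.
Insert 24: h=2, slot 2 empty → index 2.
Insert 448: h=5, h2=9, slot 5 occupied → index 3.
Table: [., 457, 24, 448, 754, 679, ., 760, 916, 393, .]
Lookup 938: h=8, h2=9, probe 8,6 → slot 6 empty, not found.

2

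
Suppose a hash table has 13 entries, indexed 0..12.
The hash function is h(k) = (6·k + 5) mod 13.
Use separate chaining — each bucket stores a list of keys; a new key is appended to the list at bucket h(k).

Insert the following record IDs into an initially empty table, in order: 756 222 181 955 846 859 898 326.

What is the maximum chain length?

756 → bucket 4
222 → bucket 11
181 → bucket 12
955 → bucket 2
846 → bucket 11 (collision)
859 → bucket 11 (collision)
898 → bucket 11 (collision)
326 → bucket 11 (collision)
Final buckets:
0: _
1: _
2: 955
3: _
4: 756
5: _
6: _
7: _
8: _
9: _
10: _
11: 222 -> 846 -> 859 -> 898 -> 326
12: 181

5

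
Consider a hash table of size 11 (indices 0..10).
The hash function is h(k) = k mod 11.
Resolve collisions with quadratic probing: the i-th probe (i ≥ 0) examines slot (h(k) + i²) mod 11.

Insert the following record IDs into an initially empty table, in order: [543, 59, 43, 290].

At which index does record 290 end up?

543: h=4 → slot 4
59: h=4, probe 4,5 → slot 5
43: h=10 → slot 10
290: h=4, probe 4,5,8 → slot 8
Table: [—, —, —, —, 543, 59, —, —, 290, —, 43]

8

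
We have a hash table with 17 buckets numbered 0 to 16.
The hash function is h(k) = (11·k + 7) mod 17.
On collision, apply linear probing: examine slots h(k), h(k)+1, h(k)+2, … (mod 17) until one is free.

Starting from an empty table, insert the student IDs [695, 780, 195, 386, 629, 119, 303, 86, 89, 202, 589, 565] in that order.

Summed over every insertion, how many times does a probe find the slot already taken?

695: h=2 -> slot 2
780: h=2, probe 2,3 -> slot 3
195: h=10 -> slot 10
386: h=3, probe 3,4 -> slot 4
629: h=7 -> slot 7
119: h=7, probe 7,8 -> slot 8
303: h=8, probe 8,9 -> slot 9
86: h=1 -> slot 1
89: h=0 -> slot 0
202: h=2, probe 2,3,4,5 -> slot 5
589: h=9, probe 9,10,11 -> slot 11
565: h=0, probe 0,1,2,3,4,5,6 -> slot 6
Table: [89, 86, 695, 780, 386, 202, 565, 629, 119, 303, 195, 589, ., ., ., ., .]

15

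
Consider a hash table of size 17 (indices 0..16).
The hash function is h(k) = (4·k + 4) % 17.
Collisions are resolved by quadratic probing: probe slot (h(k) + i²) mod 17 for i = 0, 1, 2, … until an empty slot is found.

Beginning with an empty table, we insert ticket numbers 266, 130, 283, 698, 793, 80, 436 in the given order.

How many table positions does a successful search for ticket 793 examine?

266 hashes to 14; slot 14 is free => place at 14.
130 hashes to 14; 14 taken => place at 15.
283 hashes to 14; 14,15 taken => place at 1.
698 hashes to 8; slot 8 is free => place at 8.
793 hashes to 14; 14,15,1 taken => place at 6.
80 hashes to 1; 1 taken => place at 2.
436 hashes to 14; 14,15,1,6 taken => place at 13.
Table: [_, 283, 80, _, _, _, 793, _, 698, _, _, _, _, 436, 266, 130, _]
Lookup 793: h=14, probe 14,15,1,6 → found at 6.

4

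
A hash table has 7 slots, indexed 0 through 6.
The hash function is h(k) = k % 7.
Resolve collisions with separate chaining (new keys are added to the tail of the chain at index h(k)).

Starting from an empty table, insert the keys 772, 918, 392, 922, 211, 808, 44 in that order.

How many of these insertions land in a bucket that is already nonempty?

2

772 -> bucket 2
918 -> bucket 1
392 -> bucket 0
922 -> bucket 5
211 -> bucket 1 (collision)
808 -> bucket 3
44 -> bucket 2 (collision)
Final buckets:
0: 392
1: 918 -> 211
2: 772 -> 44
3: 808
4: —
5: 922
6: —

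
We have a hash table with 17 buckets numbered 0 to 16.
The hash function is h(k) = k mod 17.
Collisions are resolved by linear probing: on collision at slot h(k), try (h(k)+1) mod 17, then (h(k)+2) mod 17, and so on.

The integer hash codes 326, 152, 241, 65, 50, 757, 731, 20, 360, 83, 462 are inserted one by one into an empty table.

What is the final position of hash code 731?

1

326: h=3 → slot 3
152: h=16 → slot 16
241: h=3, probe 3,4 → slot 4
65: h=14 → slot 14
50: h=16, probe 16,0 → slot 0
757: h=9 → slot 9
731: h=0, probe 0,1 → slot 1
20: h=3, probe 3,4,5 → slot 5
360: h=3, probe 3,4,5,6 → slot 6
83: h=15 → slot 15
462: h=3, probe 3,4,5,6,7 → slot 7
Table: [50, 731, —, 326, 241, 20, 360, 462, —, 757, —, —, —, —, 65, 83, 152]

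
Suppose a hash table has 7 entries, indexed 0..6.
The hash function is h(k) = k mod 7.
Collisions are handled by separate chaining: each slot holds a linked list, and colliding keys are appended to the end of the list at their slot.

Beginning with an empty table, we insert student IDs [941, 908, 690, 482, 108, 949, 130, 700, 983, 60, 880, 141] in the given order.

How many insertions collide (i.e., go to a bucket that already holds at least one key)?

6

Insert 941: h=3, bucket 3 empty → new chain.
Insert 908: h=5, bucket 5 empty → new chain.
Insert 690: h=4, bucket 4 empty → new chain.
Insert 482: h=6, bucket 6 empty → new chain.
Insert 108: h=3, bucket 3 nonempty → append to chain.
Insert 949: h=4, bucket 4 nonempty → append to chain.
Insert 130: h=4, bucket 4 nonempty → append to chain.
Insert 700: h=0, bucket 0 empty → new chain.
Insert 983: h=3, bucket 3 nonempty → append to chain.
Insert 60: h=4, bucket 4 nonempty → append to chain.
Insert 880: h=5, bucket 5 nonempty → append to chain.
Insert 141: h=1, bucket 1 empty → new chain.
Final buckets:
0: 700
1: 141
2: .
3: 941 -> 108 -> 983
4: 690 -> 949 -> 130 -> 60
5: 908 -> 880
6: 482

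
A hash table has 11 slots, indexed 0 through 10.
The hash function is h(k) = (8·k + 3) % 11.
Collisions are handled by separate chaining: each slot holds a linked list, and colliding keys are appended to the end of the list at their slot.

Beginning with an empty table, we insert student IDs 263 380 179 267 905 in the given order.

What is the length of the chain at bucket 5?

3

263 -> bucket 6
380 -> bucket 7
179 -> bucket 5
267 -> bucket 5 (collision)
905 -> bucket 5 (collision)
Final buckets:
0: —
1: —
2: —
3: —
4: —
5: 179 -> 267 -> 905
6: 263
7: 380
8: —
9: —
10: —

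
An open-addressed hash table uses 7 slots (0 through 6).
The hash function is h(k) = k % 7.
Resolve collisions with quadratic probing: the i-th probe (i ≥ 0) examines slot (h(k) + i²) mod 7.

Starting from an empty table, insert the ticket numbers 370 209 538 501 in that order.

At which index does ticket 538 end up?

370: h=6 → slot 6
209: h=6, probe 6,0 → slot 0
538: h=6, probe 6,0,3 → slot 3
501: h=4 → slot 4
Table: [209, -, -, 538, 501, -, 370]

3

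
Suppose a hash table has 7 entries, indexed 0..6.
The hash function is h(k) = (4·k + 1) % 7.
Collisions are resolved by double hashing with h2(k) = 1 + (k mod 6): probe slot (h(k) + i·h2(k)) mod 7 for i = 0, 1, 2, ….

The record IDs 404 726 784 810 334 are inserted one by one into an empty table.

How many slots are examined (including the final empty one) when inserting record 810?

Insert 404: h=0, slot 0 empty => index 0.
Insert 726: h=0, h2=1, slot 0 occupied => index 1.
Insert 784: h=1, h2=5, slot 1 occupied => index 6.
Insert 810: h=0, h2=1, slots 0,1 occupied => index 2.
Insert 334: h=0, h2=5, slot 0 occupied => index 5.
Table: [404, 726, 810, ∅, ∅, 334, 784]

3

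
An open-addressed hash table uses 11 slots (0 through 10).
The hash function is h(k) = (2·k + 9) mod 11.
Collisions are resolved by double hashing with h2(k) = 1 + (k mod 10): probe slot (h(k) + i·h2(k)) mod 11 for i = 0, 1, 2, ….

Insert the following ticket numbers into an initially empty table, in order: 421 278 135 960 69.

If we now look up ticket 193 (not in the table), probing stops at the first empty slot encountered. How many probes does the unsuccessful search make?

3

Insert 421: h=4, slot 4 empty => index 4.
Insert 278: h=4, h2=9, slot 4 occupied => index 2.
Insert 135: h=4, h2=6, slot 4 occupied => index 10.
Insert 960: h=4, h2=1, slot 4 occupied => index 5.
Insert 69: h=4, h2=10, slot 4 occupied => index 3.
Table: [_, _, 278, 69, 421, 960, _, _, _, _, 135]
Lookup 193: h=10, h2=4, probe 10,3,7 → slot 7 empty, not found.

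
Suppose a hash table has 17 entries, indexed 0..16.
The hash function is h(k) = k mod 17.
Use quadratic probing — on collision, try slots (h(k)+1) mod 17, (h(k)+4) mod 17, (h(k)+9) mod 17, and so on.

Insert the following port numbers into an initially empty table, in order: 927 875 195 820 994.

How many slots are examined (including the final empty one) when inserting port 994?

4

927: h=9 -> slot 9
875: h=8 -> slot 8
195: h=8, probe 8,9,12 -> slot 12
820: h=4 -> slot 4
994: h=8, probe 8,9,12,0 -> slot 0
Table: [994, -, -, -, 820, -, -, -, 875, 927, -, -, 195, -, -, -, -]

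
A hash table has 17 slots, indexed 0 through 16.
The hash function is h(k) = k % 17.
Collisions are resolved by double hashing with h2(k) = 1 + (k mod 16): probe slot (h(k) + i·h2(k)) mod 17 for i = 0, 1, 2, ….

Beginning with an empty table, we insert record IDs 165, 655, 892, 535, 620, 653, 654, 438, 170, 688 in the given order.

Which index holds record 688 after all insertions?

165: h=12 => slot 12
655: h=9 => slot 9
892: h=8 => slot 8
535: h=8, h2=8, probe 8,16 => slot 16
620: h=8, h2=13, probe 8,4 => slot 4
653: h=7 => slot 7
654: h=8, h2=15, probe 8,6 => slot 6
438: h=13 => slot 13
170: h=0 => slot 0
688: h=8, h2=1, probe 8,9,10 => slot 10
Table: [170, _, _, _, 620, _, 654, 653, 892, 655, 688, _, 165, 438, _, _, 535]

10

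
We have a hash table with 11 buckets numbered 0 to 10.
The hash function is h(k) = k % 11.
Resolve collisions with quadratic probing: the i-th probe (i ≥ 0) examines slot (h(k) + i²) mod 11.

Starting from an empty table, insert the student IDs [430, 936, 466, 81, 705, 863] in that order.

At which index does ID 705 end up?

10

430: h=1 → slot 1
936: h=1, probe 1,2 → slot 2
466: h=4 → slot 4
81: h=4, probe 4,5 → slot 5
705: h=1, probe 1,2,5,10 → slot 10
863: h=5, probe 5,6 → slot 6
Table: [-, 430, 936, -, 466, 81, 863, -, -, -, 705]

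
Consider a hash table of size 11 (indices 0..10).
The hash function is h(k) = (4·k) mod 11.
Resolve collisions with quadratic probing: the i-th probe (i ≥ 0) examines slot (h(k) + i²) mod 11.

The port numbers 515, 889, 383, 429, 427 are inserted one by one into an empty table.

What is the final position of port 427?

1

Insert 515: h=3, slot 3 empty → index 3.
Insert 889: h=3, slot 3 occupied → index 4.
Insert 383: h=3, slots 3,4 occupied → index 7.
Insert 429: h=0, slot 0 empty → index 0.
Insert 427: h=3, slots 3,4,7 occupied → index 1.
Table: [429, 427, _, 515, 889, _, _, 383, _, _, _]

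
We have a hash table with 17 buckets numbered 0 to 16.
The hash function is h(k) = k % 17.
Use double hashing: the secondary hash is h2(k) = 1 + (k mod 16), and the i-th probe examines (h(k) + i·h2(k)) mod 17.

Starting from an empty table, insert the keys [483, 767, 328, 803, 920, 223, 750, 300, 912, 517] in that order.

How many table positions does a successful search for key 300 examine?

Insert 483: h=7, slot 7 empty => index 7.
Insert 767: h=2, slot 2 empty => index 2.
Insert 328: h=5, slot 5 empty => index 5.
Insert 803: h=4, slot 4 empty => index 4.
Insert 920: h=2, h2=9, slot 2 occupied => index 11.
Insert 223: h=2, h2=16, slot 2 occupied => index 1.
Insert 750: h=2, h2=15, slot 2 occupied => index 0.
Insert 300: h=11, h2=13, slots 11,7 occupied => index 3.
Insert 912: h=11, h2=1, slot 11 occupied => index 12.
Insert 517: h=7, h2=6, slot 7 occupied => index 13.
Table: [750, 223, 767, 300, 803, 328, ∅, 483, ∅, ∅, ∅, 920, 912, 517, ∅, ∅, ∅]
Lookup 300: h=11, h2=13, probe 11,7,3 → found at 3.

3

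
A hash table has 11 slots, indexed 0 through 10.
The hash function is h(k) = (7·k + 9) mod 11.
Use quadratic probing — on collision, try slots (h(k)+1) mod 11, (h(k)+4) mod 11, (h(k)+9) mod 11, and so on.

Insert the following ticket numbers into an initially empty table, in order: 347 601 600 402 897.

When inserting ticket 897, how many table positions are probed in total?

4

347 hashes to 7; slot 7 is free -> place at 7.
601 hashes to 3; slot 3 is free -> place at 3.
600 hashes to 7; 7 taken -> place at 8.
402 hashes to 7; 7,8 taken -> place at 0.
897 hashes to 7; 7,8,0 taken -> place at 5.
Table: [402, ∅, ∅, 601, ∅, 897, ∅, 347, 600, ∅, ∅]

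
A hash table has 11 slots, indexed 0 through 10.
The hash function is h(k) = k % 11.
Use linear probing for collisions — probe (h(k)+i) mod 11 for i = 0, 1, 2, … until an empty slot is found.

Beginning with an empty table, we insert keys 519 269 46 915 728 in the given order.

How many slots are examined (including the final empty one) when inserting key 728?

5

519 hashes to 2; slot 2 is free => place at 2.
269 hashes to 5; slot 5 is free => place at 5.
46 hashes to 2; 2 taken => place at 3.
915 hashes to 2; 2,3 taken => place at 4.
728 hashes to 2; 2,3,4,5 taken => place at 6.
Table: [—, —, 519, 46, 915, 269, 728, —, —, —, —]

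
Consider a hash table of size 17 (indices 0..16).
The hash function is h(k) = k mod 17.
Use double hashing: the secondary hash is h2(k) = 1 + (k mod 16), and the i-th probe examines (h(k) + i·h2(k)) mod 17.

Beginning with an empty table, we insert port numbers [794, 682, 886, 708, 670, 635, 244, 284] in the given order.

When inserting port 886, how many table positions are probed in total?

2

Insert 794: h=12, slot 12 empty => index 12.
Insert 682: h=2, slot 2 empty => index 2.
Insert 886: h=2, h2=7, slot 2 occupied => index 9.
Insert 708: h=11, slot 11 empty => index 11.
Insert 670: h=7, slot 7 empty => index 7.
Insert 635: h=6, slot 6 empty => index 6.
Insert 244: h=6, h2=5, slots 6,11 occupied => index 16.
Insert 284: h=12, h2=13, slot 12 occupied => index 8.
Table: [—, —, 682, —, —, —, 635, 670, 284, 886, —, 708, 794, —, —, —, 244]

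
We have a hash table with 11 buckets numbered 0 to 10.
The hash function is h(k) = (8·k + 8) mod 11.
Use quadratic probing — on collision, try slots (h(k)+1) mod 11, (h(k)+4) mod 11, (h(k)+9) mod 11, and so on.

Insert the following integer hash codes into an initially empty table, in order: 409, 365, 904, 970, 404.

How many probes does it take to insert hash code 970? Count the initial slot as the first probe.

4

409 hashes to 2; slot 2 is free → place at 2.
365 hashes to 2; 2 taken → place at 3.
904 hashes to 2; 2,3 taken → place at 6.
970 hashes to 2; 2,3,6 taken → place at 0.
404 hashes to 6; 6 taken → place at 7.
Table: [970, —, 409, 365, —, —, 904, 404, —, —, —]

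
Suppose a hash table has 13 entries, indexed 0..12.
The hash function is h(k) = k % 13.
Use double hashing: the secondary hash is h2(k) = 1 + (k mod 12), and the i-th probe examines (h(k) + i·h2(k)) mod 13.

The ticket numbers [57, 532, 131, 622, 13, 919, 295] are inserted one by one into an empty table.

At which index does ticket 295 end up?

57 hashes to 5; slot 5 is free => place at 5.
532 hashes to 12; slot 12 is free => place at 12.
131 hashes to 1; slot 1 is free => place at 1.
622 hashes to 11; slot 11 is free => place at 11.
13 hashes to 0; slot 0 is free => place at 0.
919 hashes to 9; slot 9 is free => place at 9.
295 hashes to 9, h2=8; 9 taken => place at 4.
Table: [13, 131, _, _, 295, 57, _, _, _, 919, _, 622, 532]

4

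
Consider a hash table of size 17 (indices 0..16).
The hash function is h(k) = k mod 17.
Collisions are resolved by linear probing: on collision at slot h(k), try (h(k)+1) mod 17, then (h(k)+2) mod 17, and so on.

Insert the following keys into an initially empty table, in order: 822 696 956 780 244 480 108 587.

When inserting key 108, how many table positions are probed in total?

822 hashes to 6; slot 6 is free → place at 6.
696 hashes to 16; slot 16 is free → place at 16.
956 hashes to 4; slot 4 is free → place at 4.
780 hashes to 15; slot 15 is free → place at 15.
244 hashes to 6; 6 taken → place at 7.
480 hashes to 4; 4 taken → place at 5.
108 hashes to 6; 6,7 taken → place at 8.
587 hashes to 9; slot 9 is free → place at 9.
Table: [-, -, -, -, 956, 480, 822, 244, 108, 587, -, -, -, -, -, 780, 696]

3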